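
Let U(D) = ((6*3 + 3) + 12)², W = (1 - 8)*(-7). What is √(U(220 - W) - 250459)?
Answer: I*√249370 ≈ 499.37*I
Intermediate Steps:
W = 49 (W = -7*(-7) = 49)
U(D) = 1089 (U(D) = ((18 + 3) + 12)² = (21 + 12)² = 33² = 1089)
√(U(220 - W) - 250459) = √(1089 - 250459) = √(-249370) = I*√249370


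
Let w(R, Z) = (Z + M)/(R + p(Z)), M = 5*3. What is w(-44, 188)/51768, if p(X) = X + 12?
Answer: 203/8075808 ≈ 2.5137e-5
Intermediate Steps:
p(X) = 12 + X
M = 15
w(R, Z) = (15 + Z)/(12 + R + Z) (w(R, Z) = (Z + 15)/(R + (12 + Z)) = (15 + Z)/(12 + R + Z))
w(-44, 188)/51768 = ((15 + 188)/(12 - 44 + 188))/51768 = (203/156)*(1/51768) = 203/8075808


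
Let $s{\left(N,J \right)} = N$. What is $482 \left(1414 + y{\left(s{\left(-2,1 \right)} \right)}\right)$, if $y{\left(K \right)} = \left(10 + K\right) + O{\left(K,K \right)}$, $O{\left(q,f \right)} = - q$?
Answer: $686368$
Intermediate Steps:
$y{\left(K \right)} = 10$ ($y{\left(K \right)} = \left(10 + K\right) - K = 10$)
$482 \left(1414 + y{\left(s{\left(-2,1 \right)} \right)}\right) = 482 \left(1414 + 10\right) = 482 \cdot 1424 = 686368$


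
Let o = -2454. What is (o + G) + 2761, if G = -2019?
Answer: -1712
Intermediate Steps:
(o + G) + 2761 = (-2454 - 2019) + 2761 = -4473 + 2761 = -1712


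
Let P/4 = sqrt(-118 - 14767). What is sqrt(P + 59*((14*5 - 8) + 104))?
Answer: sqrt(9794 + 4*I*sqrt(14885)) ≈ 98.995 + 2.4648*I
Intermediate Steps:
P = 4*I*sqrt(14885) (P = 4*sqrt(-118 - 14767) = 4*sqrt(-14885) = 4*(I*sqrt(14885)) = 4*I*sqrt(14885) ≈ 488.02*I)
sqrt(P + 59*((14*5 - 8) + 104)) = sqrt(4*I*sqrt(14885) + 59*((14*5 - 8) + 104)) = sqrt(4*I*sqrt(14885) + 59*((70 - 8) + 104)) = sqrt(4*I*sqrt(14885) + 59*(62 + 104)) = sqrt(4*I*sqrt(14885) + 59*166) = sqrt(4*I*sqrt(14885) + 9794) = sqrt(9794 + 4*I*sqrt(14885))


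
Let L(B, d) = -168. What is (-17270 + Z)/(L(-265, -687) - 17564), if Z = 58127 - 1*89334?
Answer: 339/124 ≈ 2.7339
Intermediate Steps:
Z = -31207 (Z = 58127 - 89334 = -31207)
(-17270 + Z)/(L(-265, -687) - 17564) = (-17270 - 31207)/(-168 - 17564) = -48477/(-17732) = -48477*(-1/17732) = 339/124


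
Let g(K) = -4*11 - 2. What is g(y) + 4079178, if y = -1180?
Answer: 4079132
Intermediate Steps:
g(K) = -46 (g(K) = -44 - 2 = -46)
g(y) + 4079178 = -46 + 4079178 = 4079132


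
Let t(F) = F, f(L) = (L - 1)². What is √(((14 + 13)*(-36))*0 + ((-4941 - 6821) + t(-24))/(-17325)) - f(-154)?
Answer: -24025 + √907522/1155 ≈ -24024.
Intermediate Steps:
f(L) = (-1 + L)²
√(((14 + 13)*(-36))*0 + ((-4941 - 6821) + t(-24))/(-17325)) - f(-154) = √(((14 + 13)*(-36))*0 + ((-4941 - 6821) - 24)/(-17325)) - (-1 - 154)² = √((27*(-36))*0 + (-11762 - 24)*(-1/17325)) - 1*(-155)² = √(-972*0 - 11786*(-1/17325)) - 1*24025 = √(0 + 11786/17325) - 24025 = √(11786/17325) - 24025 = √907522/1155 - 24025 = -24025 + √907522/1155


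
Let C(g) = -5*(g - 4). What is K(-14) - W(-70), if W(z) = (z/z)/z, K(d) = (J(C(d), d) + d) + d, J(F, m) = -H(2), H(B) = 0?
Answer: -1959/70 ≈ -27.986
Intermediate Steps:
C(g) = 20 - 5*g (C(g) = -5*(-4 + g) = 20 - 5*g)
J(F, m) = 0 (J(F, m) = -1*0 = 0)
K(d) = 2*d (K(d) = (0 + d) + d = d + d = 2*d)
W(z) = 1/z
K(-14) - W(-70) = 2*(-14) - 1/(-70) = -28 - 1*(-1/70) = -28 + 1/70 = -1959/70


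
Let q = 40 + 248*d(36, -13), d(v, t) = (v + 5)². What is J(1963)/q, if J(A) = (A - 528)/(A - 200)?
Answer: 35/17927904 ≈ 1.9523e-6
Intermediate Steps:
d(v, t) = (5 + v)²
J(A) = (-528 + A)/(-200 + A)
q = 416928 (q = 40 + 248*(5 + 36)² = 40 + 248*41² = 40 + 248*1681 = 40 + 416888 = 416928)
J(1963)/q = ((-528 + 1963)/(-200 + 1963))/416928 = (1435/1763)*(1/416928) = ((1/1763)*1435)*(1/416928) = (35/43)*(1/416928) = 35/17927904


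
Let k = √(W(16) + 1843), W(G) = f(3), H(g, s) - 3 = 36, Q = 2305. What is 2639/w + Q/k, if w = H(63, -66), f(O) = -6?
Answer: 203/3 + 2305*√1837/1837 ≈ 121.45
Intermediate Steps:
H(g, s) = 39 (H(g, s) = 3 + 36 = 39)
W(G) = -6
w = 39
k = √1837 (k = √(-6 + 1843) = √1837 ≈ 42.860)
2639/w + Q/k = 2639/39 + 2305/(√1837) = 2639*(1/39) + 2305*(√1837/1837) = 203/3 + 2305*√1837/1837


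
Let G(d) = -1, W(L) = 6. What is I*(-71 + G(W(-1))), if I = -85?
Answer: 6120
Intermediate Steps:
I*(-71 + G(W(-1))) = -85*(-71 - 1) = -85*(-72) = 6120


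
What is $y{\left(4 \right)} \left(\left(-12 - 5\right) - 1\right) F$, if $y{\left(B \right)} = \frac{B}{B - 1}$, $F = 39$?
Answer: $-936$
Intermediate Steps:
$y{\left(B \right)} = \frac{B}{-1 + B}$ ($y{\left(B \right)} = \frac{B}{B - 1} = \frac{B}{-1 + B}$)
$y{\left(4 \right)} \left(\left(-12 - 5\right) - 1\right) F = \frac{4}{-1 + 4} \left(\left(-12 - 5\right) - 1\right) 39 = \frac{4}{3} \left(-17 - 1\right) 39 = 4 \cdot \frac{1}{3} \left(-18\right) 39 = \frac{4}{3} \left(-18\right) 39 = \left(-24\right) 39 = -936$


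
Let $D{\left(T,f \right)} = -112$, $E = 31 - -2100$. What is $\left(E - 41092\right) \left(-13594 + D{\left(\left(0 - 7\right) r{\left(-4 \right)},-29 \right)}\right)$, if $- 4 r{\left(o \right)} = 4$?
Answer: $533999466$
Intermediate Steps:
$r{\left(o \right)} = -1$ ($r{\left(o \right)} = \left(- \frac{1}{4}\right) 4 = -1$)
$E = 2131$ ($E = 31 + 2100 = 2131$)
$\left(E - 41092\right) \left(-13594 + D{\left(\left(0 - 7\right) r{\left(-4 \right)},-29 \right)}\right) = \left(2131 - 41092\right) \left(-13594 - 112\right) = \left(-38961\right) \left(-13706\right) = 533999466$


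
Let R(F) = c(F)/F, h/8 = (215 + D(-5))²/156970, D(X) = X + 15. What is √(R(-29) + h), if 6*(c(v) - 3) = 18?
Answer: √491774797734/455213 ≈ 1.5405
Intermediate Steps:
D(X) = 15 + X
c(v) = 6 (c(v) = 3 + (⅙)*18 = 3 + 3 = 6)
h = 40500/15697 (h = 8*((215 + (15 - 5))²/156970) = 8*((215 + 10)²*(1/156970)) = 8*(225²*(1/156970)) = 8*(50625*(1/156970)) = 8*(10125/31394) = 40500/15697 ≈ 2.5801)
R(F) = 6/F
√(R(-29) + h) = √(6/(-29) + 40500/15697) = √(6*(-1/29) + 40500/15697) = √(-6/29 + 40500/15697) = √(1080318/455213) = √491774797734/455213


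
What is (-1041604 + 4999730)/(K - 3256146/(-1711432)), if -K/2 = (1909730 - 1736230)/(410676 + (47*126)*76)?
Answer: 728845200803356392/276106781651 ≈ 2.6397e+6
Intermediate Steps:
K = -86750/215187 (K = -2*(1909730 - 1736230)/(410676 + (47*126)*76) = -347000/(410676 + 5922*76) = -347000/(410676 + 450072) = -347000/860748 = -2*43375/215187 = -86750/215187 ≈ -0.40314)
(-1041604 + 4999730)/(K - 3256146/(-1711432)) = (-1041604 + 4999730)/(-86750/215187 - 3256146/(-1711432)) = 3958126/(-86750/215187 - 3256146*(-1/1711432)) = 3958126/(-86750/215187 + 1628073/855716) = 3958126/(276106781651/184138958892) = 3958126*(184138958892/276106781651) = 728845200803356392/276106781651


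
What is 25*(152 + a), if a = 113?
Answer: 6625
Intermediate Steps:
25*(152 + a) = 25*(152 + 113) = 25*265 = 6625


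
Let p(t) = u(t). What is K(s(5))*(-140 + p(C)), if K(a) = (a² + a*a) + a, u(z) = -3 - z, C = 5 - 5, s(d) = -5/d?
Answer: -143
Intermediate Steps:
C = 0
p(t) = -3 - t
K(a) = a + 2*a² (K(a) = (a² + a²) + a = 2*a² + a = a + 2*a²)
K(s(5))*(-140 + p(C)) = ((-5/5)*(1 + 2*(-5/5)))*(-140 + (-3 - 1*0)) = ((-5*⅕)*(1 + 2*(-5*⅕)))*(-140 + (-3 + 0)) = (-(1 + 2*(-1)))*(-140 - 3) = -(1 - 2)*(-143) = -1*(-1)*(-143) = 1*(-143) = -143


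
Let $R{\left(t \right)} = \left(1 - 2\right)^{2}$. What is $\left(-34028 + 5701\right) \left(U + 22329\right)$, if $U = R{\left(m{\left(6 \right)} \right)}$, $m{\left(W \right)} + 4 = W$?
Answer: $-632541910$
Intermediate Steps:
$m{\left(W \right)} = -4 + W$
$R{\left(t \right)} = 1$ ($R{\left(t \right)} = \left(-1\right)^{2} = 1$)
$U = 1$
$\left(-34028 + 5701\right) \left(U + 22329\right) = \left(-34028 + 5701\right) \left(1 + 22329\right) = \left(-28327\right) 22330 = -632541910$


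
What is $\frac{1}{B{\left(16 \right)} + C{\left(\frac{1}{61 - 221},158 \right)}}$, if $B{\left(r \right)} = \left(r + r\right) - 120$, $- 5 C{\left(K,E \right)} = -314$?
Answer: $- \frac{5}{126} \approx -0.039683$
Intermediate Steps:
$C{\left(K,E \right)} = \frac{314}{5}$ ($C{\left(K,E \right)} = \left(- \frac{1}{5}\right) \left(-314\right) = \frac{314}{5}$)
$B{\left(r \right)} = -120 + 2 r$ ($B{\left(r \right)} = 2 r - 120 = -120 + 2 r$)
$\frac{1}{B{\left(16 \right)} + C{\left(\frac{1}{61 - 221},158 \right)}} = \frac{1}{\left(-120 + 2 \cdot 16\right) + \frac{314}{5}} = \frac{1}{\left(-120 + 32\right) + \frac{314}{5}} = \frac{1}{-88 + \frac{314}{5}} = \frac{1}{- \frac{126}{5}} = - \frac{5}{126}$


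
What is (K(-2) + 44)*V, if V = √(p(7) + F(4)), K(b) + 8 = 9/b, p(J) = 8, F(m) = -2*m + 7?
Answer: 63*√7/2 ≈ 83.341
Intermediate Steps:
F(m) = 7 - 2*m
K(b) = -8 + 9/b
V = √7 (V = √(8 + (7 - 2*4)) = √(8 + (7 - 8)) = √(8 - 1) = √7 ≈ 2.6458)
(K(-2) + 44)*V = ((-8 + 9/(-2)) + 44)*√7 = ((-8 + 9*(-½)) + 44)*√7 = ((-8 - 9/2) + 44)*√7 = (-25/2 + 44)*√7 = 63*√7/2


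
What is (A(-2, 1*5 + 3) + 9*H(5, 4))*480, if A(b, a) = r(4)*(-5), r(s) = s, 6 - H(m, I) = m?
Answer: -5280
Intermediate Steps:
H(m, I) = 6 - m
A(b, a) = -20 (A(b, a) = 4*(-5) = -20)
(A(-2, 1*5 + 3) + 9*H(5, 4))*480 = (-20 + 9*(6 - 1*5))*480 = (-20 + 9*(6 - 5))*480 = (-20 + 9*1)*480 = (-20 + 9)*480 = -11*480 = -5280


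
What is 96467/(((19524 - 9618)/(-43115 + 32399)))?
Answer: -172290062/1651 ≈ -1.0436e+5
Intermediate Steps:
96467/(((19524 - 9618)/(-43115 + 32399))) = 96467/((9906/(-10716))) = 96467/((9906*(-1/10716))) = 96467/(-1651/1786) = 96467*(-1786/1651) = -172290062/1651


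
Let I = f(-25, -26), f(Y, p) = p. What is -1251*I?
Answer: 32526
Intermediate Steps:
I = -26
-1251*I = -1251*(-26) = 32526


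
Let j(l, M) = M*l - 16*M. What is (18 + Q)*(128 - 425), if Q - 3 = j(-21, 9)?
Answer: 92664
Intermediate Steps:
j(l, M) = -16*M + M*l
Q = -330 (Q = 3 + 9*(-16 - 21) = 3 + 9*(-37) = 3 - 333 = -330)
(18 + Q)*(128 - 425) = (18 - 330)*(128 - 425) = -312*(-297) = 92664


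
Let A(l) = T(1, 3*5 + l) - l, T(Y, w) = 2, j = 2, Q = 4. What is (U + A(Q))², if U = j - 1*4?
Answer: 16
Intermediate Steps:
U = -2 (U = 2 - 1*4 = 2 - 4 = -2)
A(l) = 2 - l
(U + A(Q))² = (-2 + (2 - 1*4))² = (-2 + (2 - 4))² = (-2 - 2)² = (-4)² = 16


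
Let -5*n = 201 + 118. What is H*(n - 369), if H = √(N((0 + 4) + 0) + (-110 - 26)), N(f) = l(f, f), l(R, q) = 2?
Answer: -2164*I*√134/5 ≈ -5010.0*I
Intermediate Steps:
N(f) = 2
n = -319/5 (n = -(201 + 118)/5 = -⅕*319 = -319/5 ≈ -63.800)
H = I*√134 (H = √(2 + (-110 - 26)) = √(2 - 136) = √(-134) = I*√134 ≈ 11.576*I)
H*(n - 369) = (I*√134)*(-319/5 - 369) = (I*√134)*(-2164/5) = -2164*I*√134/5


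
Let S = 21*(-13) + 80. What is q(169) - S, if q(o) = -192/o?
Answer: 32425/169 ≈ 191.86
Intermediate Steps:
S = -193 (S = -273 + 80 = -193)
q(169) - S = -192/169 - 1*(-193) = -192*1/169 + 193 = -192/169 + 193 = 32425/169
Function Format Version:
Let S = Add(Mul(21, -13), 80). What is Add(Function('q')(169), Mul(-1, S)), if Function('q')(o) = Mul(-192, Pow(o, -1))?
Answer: Rational(32425, 169) ≈ 191.86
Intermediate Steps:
S = -193 (S = Add(-273, 80) = -193)
Add(Function('q')(169), Mul(-1, S)) = Add(Mul(-192, Pow(169, -1)), Mul(-1, -193)) = Add(Mul(-192, Rational(1, 169)), 193) = Add(Rational(-192, 169), 193) = Rational(32425, 169)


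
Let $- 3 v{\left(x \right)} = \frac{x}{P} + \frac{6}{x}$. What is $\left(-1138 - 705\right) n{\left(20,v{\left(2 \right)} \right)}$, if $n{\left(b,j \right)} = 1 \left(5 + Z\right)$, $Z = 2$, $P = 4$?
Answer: $-12901$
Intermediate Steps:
$v{\left(x \right)} = - \frac{2}{x} - \frac{x}{12}$ ($v{\left(x \right)} = - \frac{\frac{x}{4} + \frac{6}{x}}{3} = - \frac{\frac{6}{x} + \frac{x}{4}}{3} = - \frac{2}{x} - \frac{x}{12}$)
$n{\left(b,j \right)} = 7$ ($n{\left(b,j \right)} = 1 \left(5 + 2\right) = 1 \cdot 7 = 7$)
$\left(-1138 - 705\right) n{\left(20,v{\left(2 \right)} \right)} = \left(-1138 - 705\right) 7 = \left(-1843\right) 7 = -12901$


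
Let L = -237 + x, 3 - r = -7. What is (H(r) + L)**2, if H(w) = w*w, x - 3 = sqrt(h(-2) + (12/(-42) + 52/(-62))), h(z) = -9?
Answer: 3894255/217 - 3484*I*sqrt(2821)/217 ≈ 17946.0 - 852.75*I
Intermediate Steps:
r = 10 (r = 3 - 1*(-7) = 3 + 7 = 10)
x = 3 + 13*I*sqrt(2821)/217 (x = 3 + sqrt(-9 + (12/(-42) + 52/(-62))) = 3 + sqrt(-9 + (12*(-1/42) + 52*(-1/62))) = 3 + sqrt(-9 + (-2/7 - 26/31)) = 3 + sqrt(-9 - 244/217) = 3 + sqrt(-2197/217) = 3 + 13*I*sqrt(2821)/217 ≈ 3.0 + 3.1819*I)
H(w) = w**2
L = -234 + 13*I*sqrt(2821)/217 (L = -237 + (3 + 13*I*sqrt(2821)/217) = -234 + 13*I*sqrt(2821)/217 ≈ -234.0 + 3.1819*I)
(H(r) + L)**2 = (10**2 + (-234 + 13*I*sqrt(2821)/217))**2 = (100 + (-234 + 13*I*sqrt(2821)/217))**2 = (-134 + 13*I*sqrt(2821)/217)**2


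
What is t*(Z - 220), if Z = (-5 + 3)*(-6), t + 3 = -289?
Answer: 60736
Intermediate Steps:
t = -292 (t = -3 - 289 = -292)
Z = 12 (Z = -2*(-6) = 12)
t*(Z - 220) = -292*(12 - 220) = -292*(-208) = 60736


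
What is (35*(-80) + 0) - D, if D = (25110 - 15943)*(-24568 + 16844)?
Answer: 70803108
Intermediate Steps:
D = -70805908 (D = 9167*(-7724) = -70805908)
(35*(-80) + 0) - D = (35*(-80) + 0) - 1*(-70805908) = (-2800 + 0) + 70805908 = -2800 + 70805908 = 70803108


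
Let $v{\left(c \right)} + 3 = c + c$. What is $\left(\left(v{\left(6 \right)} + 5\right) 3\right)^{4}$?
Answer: $3111696$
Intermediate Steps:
$v{\left(c \right)} = -3 + 2 c$ ($v{\left(c \right)} = -3 + \left(c + c\right) = -3 + 2 c$)
$\left(\left(v{\left(6 \right)} + 5\right) 3\right)^{4} = \left(\left(\left(-3 + 2 \cdot 6\right) + 5\right) 3\right)^{4} = \left(\left(\left(-3 + 12\right) + 5\right) 3\right)^{4} = \left(\left(9 + 5\right) 3\right)^{4} = \left(14 \cdot 3\right)^{4} = 42^{4} = 3111696$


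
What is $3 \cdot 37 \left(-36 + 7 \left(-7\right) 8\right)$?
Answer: $-47508$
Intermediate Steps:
$3 \cdot 37 \left(-36 + 7 \left(-7\right) 8\right) = 111 \left(-36 - 392\right) = 111 \left(-428\right) = -47508$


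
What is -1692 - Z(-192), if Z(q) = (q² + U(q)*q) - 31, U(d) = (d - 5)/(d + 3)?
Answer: -2414467/63 ≈ -38325.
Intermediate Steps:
U(d) = (-5 + d)/(3 + d)
Z(q) = -31 + q² + q*(-5 + q)/(3 + q) (Z(q) = (q² + ((-5 + q)/(3 + q))*q) - 31 = (q² + q*(-5 + q)/(3 + q)) - 31 = -31 + q² + q*(-5 + q)/(3 + q))
-1692 - Z(-192) = -1692 - (-192*(-5 - 192) + (-31 + (-192)²)*(3 - 192))/(3 - 192) = -1692 - (-192*(-197) + (-31 + 36864)*(-189))/(-189) = -1692 - (-1)*(37824 + 36833*(-189))/189 = -1692 - (-1)*(37824 - 6961437)/189 = -1692 - (-1)*(-6923613)/189 = -1692 - 1*2307871/63 = -1692 - 2307871/63 = -2414467/63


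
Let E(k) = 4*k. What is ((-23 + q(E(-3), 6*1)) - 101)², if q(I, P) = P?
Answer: 13924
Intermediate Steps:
((-23 + q(E(-3), 6*1)) - 101)² = ((-23 + 6*1) - 101)² = ((-23 + 6) - 101)² = (-17 - 101)² = (-118)² = 13924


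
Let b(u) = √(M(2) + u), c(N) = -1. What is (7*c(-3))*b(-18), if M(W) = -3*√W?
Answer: -7*I*√(18 + 3*√2) ≈ -33.013*I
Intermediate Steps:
b(u) = √(u - 3*√2) (b(u) = √(-3*√2 + u) = √(u - 3*√2))
(7*c(-3))*b(-18) = (7*(-1))*√(-18 - 3*√2) = -7*√(-18 - 3*√2)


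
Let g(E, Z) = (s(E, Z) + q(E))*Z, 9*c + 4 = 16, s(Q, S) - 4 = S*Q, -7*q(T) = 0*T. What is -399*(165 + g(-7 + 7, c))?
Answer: -67963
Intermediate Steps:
q(T) = 0 (q(T) = -0*T = -⅐*0 = 0)
s(Q, S) = 4 + Q*S (s(Q, S) = 4 + S*Q = 4 + Q*S)
c = 4/3 (c = -4/9 + (⅑)*16 = -4/9 + 16/9 = 4/3 ≈ 1.3333)
g(E, Z) = Z*(4 + E*Z) (g(E, Z) = ((4 + E*Z) + 0)*Z = (4 + E*Z)*Z = Z*(4 + E*Z))
-399*(165 + g(-7 + 7, c)) = -399*(165 + 4*(4 + (-7 + 7)*(4/3))/3) = -399*(165 + 4*(4 + 0*(4/3))/3) = -399*(165 + 4*(4 + 0)/3) = -399*(165 + (4/3)*4) = -399*(165 + 16/3) = -399*511/3 = -67963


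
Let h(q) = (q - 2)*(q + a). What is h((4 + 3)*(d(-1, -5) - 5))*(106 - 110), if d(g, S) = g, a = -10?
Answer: -9152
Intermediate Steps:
h(q) = (-10 + q)*(-2 + q) (h(q) = (q - 2)*(q - 10) = (-2 + q)*(-10 + q) = (-10 + q)*(-2 + q))
h((4 + 3)*(d(-1, -5) - 5))*(106 - 110) = (20 + ((4 + 3)*(-1 - 5))² - 12*(4 + 3)*(-1 - 5))*(106 - 110) = (20 + (7*(-6))² - 84*(-6))*(-4) = (20 + (-42)² - 12*(-42))*(-4) = (20 + 1764 + 504)*(-4) = 2288*(-4) = -9152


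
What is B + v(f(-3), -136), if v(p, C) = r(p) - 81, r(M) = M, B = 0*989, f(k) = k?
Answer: -84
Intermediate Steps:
B = 0
v(p, C) = -81 + p (v(p, C) = p - 81 = -81 + p)
B + v(f(-3), -136) = 0 + (-81 - 3) = 0 - 84 = -84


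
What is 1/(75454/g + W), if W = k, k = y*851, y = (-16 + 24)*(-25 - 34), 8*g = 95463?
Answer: -95463/38344210504 ≈ -2.4896e-6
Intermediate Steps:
g = 95463/8 (g = (⅛)*95463 = 95463/8 ≈ 11933.)
y = -472 (y = 8*(-59) = -472)
k = -401672 (k = -472*851 = -401672)
W = -401672
1/(75454/g + W) = 1/(75454/(95463/8) - 401672) = 1/(75454*(8/95463) - 401672) = 1/(603632/95463 - 401672) = 1/(-38344210504/95463) = -95463/38344210504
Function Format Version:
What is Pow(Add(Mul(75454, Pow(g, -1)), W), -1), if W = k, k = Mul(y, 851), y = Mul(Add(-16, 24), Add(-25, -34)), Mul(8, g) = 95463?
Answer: Rational(-95463, 38344210504) ≈ -2.4896e-6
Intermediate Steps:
g = Rational(95463, 8) (g = Mul(Rational(1, 8), 95463) = Rational(95463, 8) ≈ 11933.)
y = -472 (y = Mul(8, -59) = -472)
k = -401672 (k = Mul(-472, 851) = -401672)
W = -401672
Pow(Add(Mul(75454, Pow(g, -1)), W), -1) = Pow(Add(Mul(75454, Pow(Rational(95463, 8), -1)), -401672), -1) = Pow(Add(Mul(75454, Rational(8, 95463)), -401672), -1) = Pow(Add(Rational(603632, 95463), -401672), -1) = Pow(Rational(-38344210504, 95463), -1) = Rational(-95463, 38344210504)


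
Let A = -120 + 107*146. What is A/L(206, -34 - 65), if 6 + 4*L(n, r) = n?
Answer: 7751/25 ≈ 310.04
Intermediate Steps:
L(n, r) = -3/2 + n/4
A = 15502 (A = -120 + 15622 = 15502)
A/L(206, -34 - 65) = 15502/(-3/2 + (1/4)*206) = 15502/(-3/2 + 103/2) = 15502/50 = 15502*(1/50) = 7751/25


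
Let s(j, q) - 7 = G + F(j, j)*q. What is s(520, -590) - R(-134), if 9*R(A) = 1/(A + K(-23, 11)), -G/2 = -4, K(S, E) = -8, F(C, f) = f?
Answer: -392071229/1278 ≈ -3.0679e+5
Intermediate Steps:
G = 8 (G = -2*(-4) = 8)
R(A) = 1/(9*(-8 + A)) (R(A) = 1/(9*(A - 8)) = 1/(9*(-8 + A)))
s(j, q) = 15 + j*q (s(j, q) = 7 + (8 + j*q) = 15 + j*q)
s(520, -590) - R(-134) = (15 + 520*(-590)) - 1/(9*(-8 - 134)) = (15 - 306800) - 1/(9*(-142)) = -306785 - (-1)/(9*142) = -306785 - 1*(-1/1278) = -306785 + 1/1278 = -392071229/1278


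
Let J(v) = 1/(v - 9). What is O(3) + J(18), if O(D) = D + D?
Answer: 55/9 ≈ 6.1111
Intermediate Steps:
O(D) = 2*D
J(v) = 1/(-9 + v)
O(3) + J(18) = 2*3 + 1/(-9 + 18) = 6 + 1/9 = 6 + ⅑ = 55/9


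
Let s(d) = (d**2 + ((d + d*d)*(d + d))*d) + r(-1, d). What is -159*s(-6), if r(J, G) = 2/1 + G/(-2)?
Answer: -349959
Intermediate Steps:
r(J, G) = 2 - G/2 (r(J, G) = 2*1 + G*(-1/2) = 2 - G/2)
s(d) = 2 + d**2 - d/2 + 2*d**2*(d + d**2) (s(d) = (d**2 + ((d + d*d)*(d + d))*d) + (2 - d/2) = (d**2 + ((d + d**2)*(2*d))*d) + (2 - d/2) = (d**2 + (2*d*(d + d**2))*d) + (2 - d/2) = (d**2 + 2*d**2*(d + d**2)) + (2 - d/2) = 2 + d**2 - d/2 + 2*d**2*(d + d**2))
-159*s(-6) = -159*(2 + (-6)**2 + 2*(-6)**3 + 2*(-6)**4 - 1/2*(-6)) = -159*(2 + 36 + 2*(-216) + 2*1296 + 3) = -159*(2 + 36 - 432 + 2592 + 3) = -159*2201 = -349959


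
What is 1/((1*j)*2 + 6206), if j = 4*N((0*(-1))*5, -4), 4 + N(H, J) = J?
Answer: 1/6142 ≈ 0.00016281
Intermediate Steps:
N(H, J) = -4 + J
j = -32 (j = 4*(-4 - 4) = 4*(-8) = -32)
1/((1*j)*2 + 6206) = 1/((1*(-32))*2 + 6206) = 1/(-32*2 + 6206) = 1/(-64 + 6206) = 1/6142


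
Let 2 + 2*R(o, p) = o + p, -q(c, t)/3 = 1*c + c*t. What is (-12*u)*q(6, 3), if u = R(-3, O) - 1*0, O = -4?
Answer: -3888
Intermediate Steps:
q(c, t) = -3*c - 3*c*t (q(c, t) = -3*(1*c + c*t) = -3*(c + c*t) = -3*c - 3*c*t)
R(o, p) = -1 + o/2 + p/2 (R(o, p) = -1 + (o + p)/2 = -1 + (o/2 + p/2) = -1 + o/2 + p/2)
u = -9/2 (u = (-1 + (1/2)*(-3) + (1/2)*(-4)) - 1*0 = (-1 - 3/2 - 2) + 0 = -9/2 + 0 = -9/2 ≈ -4.5000)
(-12*u)*q(6, 3) = (-12*(-9/2))*(-3*6*(1 + 3)) = 54*(-3*6*4) = 54*(-72) = -3888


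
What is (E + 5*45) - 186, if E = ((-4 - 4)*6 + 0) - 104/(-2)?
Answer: 43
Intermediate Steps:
E = 4 (E = (-8*6 + 0) - 104*(-1/2) = (-48 + 0) + 52 = -48 + 52 = 4)
(E + 5*45) - 186 = (4 + 5*45) - 186 = (4 + 225) - 186 = 229 - 186 = 43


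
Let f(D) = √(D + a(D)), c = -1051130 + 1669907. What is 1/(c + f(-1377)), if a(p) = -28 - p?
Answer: 618777/382884975757 - 2*I*√7/382884975757 ≈ 1.6161e-6 - 1.382e-11*I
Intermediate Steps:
c = 618777
f(D) = 2*I*√7 (f(D) = √(D + (-28 - D)) = √(-28) = 2*I*√7)
1/(c + f(-1377)) = 1/(618777 + 2*I*√7)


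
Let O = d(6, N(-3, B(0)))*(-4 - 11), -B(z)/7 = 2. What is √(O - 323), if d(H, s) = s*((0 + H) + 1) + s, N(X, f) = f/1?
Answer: √1357 ≈ 36.837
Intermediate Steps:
B(z) = -14 (B(z) = -7*2 = -14)
N(X, f) = f (N(X, f) = f*1 = f)
d(H, s) = s + s*(1 + H) (d(H, s) = s*(H + 1) + s = s*(1 + H) + s = s + s*(1 + H))
O = 1680 (O = (-14*(2 + 6))*(-4 - 11) = -14*8*(-15) = -112*(-15) = 1680)
√(O - 323) = √(1680 - 323) = √1357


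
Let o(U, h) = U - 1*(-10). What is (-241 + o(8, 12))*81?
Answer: -18063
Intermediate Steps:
o(U, h) = 10 + U (o(U, h) = U + 10 = 10 + U)
(-241 + o(8, 12))*81 = (-241 + (10 + 8))*81 = (-241 + 18)*81 = -223*81 = -18063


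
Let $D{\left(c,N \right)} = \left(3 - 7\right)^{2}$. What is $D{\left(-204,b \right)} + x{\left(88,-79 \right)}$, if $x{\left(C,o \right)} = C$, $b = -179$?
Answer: $104$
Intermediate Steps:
$D{\left(c,N \right)} = 16$ ($D{\left(c,N \right)} = \left(-4\right)^{2} = 16$)
$D{\left(-204,b \right)} + x{\left(88,-79 \right)} = 16 + 88 = 104$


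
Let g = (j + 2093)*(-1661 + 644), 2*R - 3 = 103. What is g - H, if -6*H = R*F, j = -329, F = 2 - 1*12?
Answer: -5382229/3 ≈ -1.7941e+6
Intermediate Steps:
F = -10 (F = 2 - 12 = -10)
R = 53 (R = 3/2 + (½)*103 = 3/2 + 103/2 = 53)
g = -1793988 (g = (-329 + 2093)*(-1661 + 644) = 1764*(-1017) = -1793988)
H = 265/3 (H = -53*(-10)/6 = -⅙*(-530) = 265/3 ≈ 88.333)
g - H = -1793988 - 1*265/3 = -1793988 - 265/3 = -5382229/3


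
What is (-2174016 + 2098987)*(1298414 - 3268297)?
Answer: 147798351607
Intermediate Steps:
(-2174016 + 2098987)*(1298414 - 3268297) = -75029*(-1969883) = 147798351607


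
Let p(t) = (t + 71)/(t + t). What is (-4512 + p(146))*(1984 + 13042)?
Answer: -9896777231/146 ≈ -6.7786e+7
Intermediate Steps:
p(t) = (71 + t)/(2*t) (p(t) = (71 + t)/((2*t)) = (71 + t)*(1/(2*t)) = (71 + t)/(2*t))
(-4512 + p(146))*(1984 + 13042) = (-4512 + (½)*(71 + 146)/146)*(1984 + 13042) = (-4512 + (½)*(1/146)*217)*15026 = (-4512 + 217/292)*15026 = -1317287/292*15026 = -9896777231/146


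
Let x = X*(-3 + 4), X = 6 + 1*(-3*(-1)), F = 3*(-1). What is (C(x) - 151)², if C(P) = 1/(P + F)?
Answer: 819025/36 ≈ 22751.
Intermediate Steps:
F = -3
X = 9 (X = 6 + 1*3 = 6 + 3 = 9)
x = 9 (x = 9*(-3 + 4) = 9*1 = 9)
C(P) = 1/(-3 + P) (C(P) = 1/(P - 3) = 1/(-3 + P))
(C(x) - 151)² = (1/(-3 + 9) - 151)² = (1/6 - 151)² = (⅙ - 151)² = (-905/6)² = 819025/36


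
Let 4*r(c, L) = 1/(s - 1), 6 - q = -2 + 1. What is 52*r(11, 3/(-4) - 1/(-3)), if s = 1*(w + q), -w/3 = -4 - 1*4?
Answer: 13/30 ≈ 0.43333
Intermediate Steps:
q = 7 (q = 6 - (-2 + 1) = 6 - 1*(-1) = 6 + 1 = 7)
w = 24 (w = -3*(-4 - 1*4) = -3*(-4 - 4) = -3*(-8) = 24)
s = 31 (s = 1*(24 + 7) = 1*31 = 31)
r(c, L) = 1/120 (r(c, L) = 1/(4*(31 - 1)) = (1/4)/30 = (1/4)*(1/30) = 1/120)
52*r(11, 3/(-4) - 1/(-3)) = 52*(1/120) = 13/30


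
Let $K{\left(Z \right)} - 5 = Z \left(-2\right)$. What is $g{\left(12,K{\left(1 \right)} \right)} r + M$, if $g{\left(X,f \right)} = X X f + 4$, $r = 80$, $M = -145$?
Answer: $34735$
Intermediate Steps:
$K{\left(Z \right)} = 5 - 2 Z$ ($K{\left(Z \right)} = 5 + Z \left(-2\right) = 5 - 2 Z$)
$g{\left(X,f \right)} = 4 + f X^{2}$ ($g{\left(X,f \right)} = X^{2} f + 4 = f X^{2} + 4 = 4 + f X^{2}$)
$g{\left(12,K{\left(1 \right)} \right)} r + M = \left(4 + \left(5 - 2\right) 12^{2}\right) 80 - 145 = \left(4 + \left(5 - 2\right) 144\right) 80 - 145 = \left(4 + 3 \cdot 144\right) 80 - 145 = \left(4 + 432\right) 80 - 145 = 436 \cdot 80 - 145 = 34880 - 145 = 34735$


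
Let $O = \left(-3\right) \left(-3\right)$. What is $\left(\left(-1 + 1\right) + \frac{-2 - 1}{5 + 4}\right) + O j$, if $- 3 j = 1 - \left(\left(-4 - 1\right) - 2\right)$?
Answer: $- \frac{73}{3} \approx -24.333$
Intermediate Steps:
$j = - \frac{8}{3}$ ($j = - \frac{1 - \left(\left(-4 - 1\right) - 2\right)}{3} = - \frac{1 - \left(-5 - 2\right)}{3} = - \frac{1 - -7}{3} = - \frac{1 + 7}{3} = \left(- \frac{1}{3}\right) 8 = - \frac{8}{3} \approx -2.6667$)
$O = 9$
$\left(\left(-1 + 1\right) + \frac{-2 - 1}{5 + 4}\right) + O j = \left(\left(-1 + 1\right) + \frac{-2 - 1}{5 + 4}\right) + 9 \left(- \frac{8}{3}\right) = \left(0 - \frac{3}{9}\right) - 24 = \left(0 - \frac{1}{3}\right) - 24 = - \frac{1}{3} - 24 = - \frac{73}{3}$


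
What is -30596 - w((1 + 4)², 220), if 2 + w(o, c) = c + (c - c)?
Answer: -30814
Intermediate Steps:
w(o, c) = -2 + c (w(o, c) = -2 + (c + (c - c)) = -2 + (c + 0) = -2 + c)
-30596 - w((1 + 4)², 220) = -30596 - (-2 + 220) = -30596 - 1*218 = -30596 - 218 = -30814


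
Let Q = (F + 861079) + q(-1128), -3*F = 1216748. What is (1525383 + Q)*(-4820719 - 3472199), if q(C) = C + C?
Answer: -16408561056220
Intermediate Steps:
F = -1216748/3 (F = -⅓*1216748 = -1216748/3 ≈ -4.0558e+5)
q(C) = 2*C
Q = 1359721/3 (Q = (-1216748/3 + 861079) + 2*(-1128) = 1366489/3 - 2256 = 1359721/3 ≈ 4.5324e+5)
(1525383 + Q)*(-4820719 - 3472199) = (1525383 + 1359721/3)*(-4820719 - 3472199) = (5935870/3)*(-8292918) = -16408561056220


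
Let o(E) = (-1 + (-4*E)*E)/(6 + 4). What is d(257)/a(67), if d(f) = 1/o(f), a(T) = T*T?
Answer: -10/1185980333 ≈ -8.4318e-9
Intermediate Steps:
a(T) = T**2
o(E) = -1/10 - 2*E**2/5 (o(E) = (-1 - 4*E**2)/10 = (-1 - 4*E**2)*(1/10) = -1/10 - 2*E**2/5)
d(f) = 1/(-1/10 - 2*f**2/5)
d(257)/a(67) = (-10/(1 + 4*257**2))/(67**2) = -10/(1 + 4*66049)/4489 = -10/(1 + 264196)*(1/4489) = -10/264197*(1/4489) = -10*1/264197*(1/4489) = -10/264197*1/4489 = -10/1185980333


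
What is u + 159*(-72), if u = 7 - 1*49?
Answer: -11490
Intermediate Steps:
u = -42 (u = 7 - 49 = -42)
u + 159*(-72) = -42 + 159*(-72) = -42 - 11448 = -11490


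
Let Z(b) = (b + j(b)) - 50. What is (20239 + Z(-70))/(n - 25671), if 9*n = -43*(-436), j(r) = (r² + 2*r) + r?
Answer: -223281/212291 ≈ -1.0518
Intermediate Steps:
j(r) = r² + 3*r
Z(b) = -50 + b + b*(3 + b) (Z(b) = (b + b*(3 + b)) - 50 = -50 + b + b*(3 + b))
n = 18748/9 (n = (-43*(-436))/9 = (⅑)*18748 = 18748/9 ≈ 2083.1)
(20239 + Z(-70))/(n - 25671) = (20239 + (-50 - 70 - 70*(3 - 70)))/(18748/9 - 25671) = (20239 + (-50 - 70 - 70*(-67)))/(-212291/9) = (20239 + (-50 - 70 + 4690))*(-9/212291) = (20239 + 4570)*(-9/212291) = 24809*(-9/212291) = -223281/212291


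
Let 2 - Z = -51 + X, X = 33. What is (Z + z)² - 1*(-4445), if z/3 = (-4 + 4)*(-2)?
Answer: 4845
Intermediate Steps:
z = 0 (z = 3*((-4 + 4)*(-2)) = 3*(0*(-2)) = 3*0 = 0)
Z = 20 (Z = 2 - (-51 + 33) = 2 - 1*(-18) = 2 + 18 = 20)
(Z + z)² - 1*(-4445) = (20 + 0)² - 1*(-4445) = 20² + 4445 = 400 + 4445 = 4845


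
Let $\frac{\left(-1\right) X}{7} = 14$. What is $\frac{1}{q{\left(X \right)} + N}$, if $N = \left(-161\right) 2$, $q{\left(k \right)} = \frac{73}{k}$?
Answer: $- \frac{98}{31629} \approx -0.0030984$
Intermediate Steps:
$X = -98$ ($X = \left(-7\right) 14 = -98$)
$N = -322$
$\frac{1}{q{\left(X \right)} + N} = \frac{1}{\frac{73}{-98} - 322} = \frac{1}{73 \left(- \frac{1}{98}\right) - 322} = \frac{1}{- \frac{73}{98} - 322} = \frac{1}{- \frac{31629}{98}} = - \frac{98}{31629}$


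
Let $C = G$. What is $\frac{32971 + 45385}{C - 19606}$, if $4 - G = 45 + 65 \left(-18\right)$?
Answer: $- \frac{78356}{18477} \approx -4.2407$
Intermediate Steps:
$G = 1129$ ($G = 4 - \left(45 + 65 \left(-18\right)\right) = 4 - \left(45 - 1170\right) = 4 - -1125 = 4 + 1125 = 1129$)
$C = 1129$
$\frac{32971 + 45385}{C - 19606} = \frac{32971 + 45385}{1129 - 19606} = \frac{78356}{-18477} = 78356 \left(- \frac{1}{18477}\right) = - \frac{78356}{18477}$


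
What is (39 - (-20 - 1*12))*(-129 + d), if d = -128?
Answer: -18247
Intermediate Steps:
(39 - (-20 - 1*12))*(-129 + d) = (39 - (-20 - 1*12))*(-129 - 128) = (39 - (-20 - 12))*(-257) = (39 - 1*(-32))*(-257) = (39 + 32)*(-257) = 71*(-257) = -18247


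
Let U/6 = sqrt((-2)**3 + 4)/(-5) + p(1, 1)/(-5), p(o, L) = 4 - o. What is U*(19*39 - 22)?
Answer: -12942/5 - 8628*I/5 ≈ -2588.4 - 1725.6*I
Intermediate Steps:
U = -18/5 - 12*I/5 (U = 6*(sqrt((-2)**3 + 4)/(-5) + (4 - 1*1)/(-5)) = 6*(sqrt(-8 + 4)*(-1/5) + (4 - 1)*(-1/5)) = 6*(sqrt(-4)*(-1/5) + 3*(-1/5)) = 6*((2*I)*(-1/5) - 3/5) = 6*(-2*I/5 - 3/5) = 6*(-3/5 - 2*I/5) = -18/5 - 12*I/5 ≈ -3.6 - 2.4*I)
U*(19*39 - 22) = (-18/5 - 12*I/5)*(19*39 - 22) = (-18/5 - 12*I/5)*(741 - 22) = (-18/5 - 12*I/5)*719 = -12942/5 - 8628*I/5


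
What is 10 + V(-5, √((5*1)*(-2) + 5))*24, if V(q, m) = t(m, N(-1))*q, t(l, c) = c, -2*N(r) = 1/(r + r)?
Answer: -20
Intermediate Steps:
N(r) = -1/(4*r) (N(r) = -1/(2*(r + r)) = -1/(2*r)/2 = -1/(4*r))
V(q, m) = q/4 (V(q, m) = (-¼/(-1))*q = (-¼*(-1))*q = q/4)
10 + V(-5, √((5*1)*(-2) + 5))*24 = 10 + ((¼)*(-5))*24 = 10 - 5/4*24 = 10 - 30 = -20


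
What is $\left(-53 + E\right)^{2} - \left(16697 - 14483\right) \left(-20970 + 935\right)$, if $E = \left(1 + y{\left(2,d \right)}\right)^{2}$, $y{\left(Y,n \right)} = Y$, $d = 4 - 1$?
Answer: $44359426$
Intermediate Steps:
$d = 3$ ($d = 4 - 1 = 3$)
$E = 9$ ($E = \left(1 + 2\right)^{2} = 3^{2} = 9$)
$\left(-53 + E\right)^{2} - \left(16697 - 14483\right) \left(-20970 + 935\right) = \left(-53 + 9\right)^{2} - \left(16697 - 14483\right) \left(-20970 + 935\right) = \left(-44\right)^{2} - 2214 \left(-20035\right) = 1936 - -44357490 = 1936 + 44357490 = 44359426$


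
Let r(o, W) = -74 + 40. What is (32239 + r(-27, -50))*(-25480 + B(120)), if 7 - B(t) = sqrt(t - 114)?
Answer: -820357965 - 32205*sqrt(6) ≈ -8.2044e+8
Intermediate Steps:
B(t) = 7 - sqrt(-114 + t) (B(t) = 7 - sqrt(t - 114) = 7 - sqrt(-114 + t))
r(o, W) = -34
(32239 + r(-27, -50))*(-25480 + B(120)) = (32239 - 34)*(-25480 + (7 - sqrt(-114 + 120))) = 32205*(-25480 + (7 - sqrt(6))) = 32205*(-25473 - sqrt(6)) = -820357965 - 32205*sqrt(6)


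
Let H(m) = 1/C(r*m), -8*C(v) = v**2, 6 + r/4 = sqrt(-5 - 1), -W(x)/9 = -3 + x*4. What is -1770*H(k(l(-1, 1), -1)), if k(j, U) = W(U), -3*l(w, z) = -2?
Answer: 295/(1323*(6 - I*sqrt(6))**2) ≈ 0.0037921 + 0.0037155*I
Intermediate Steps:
l(w, z) = 2/3 (l(w, z) = -1/3*(-2) = 2/3)
W(x) = 27 - 36*x (W(x) = -9*(-3 + x*4) = -9*(-3 + 4*x) = 27 - 36*x)
r = -24 + 4*I*sqrt(6) (r = -24 + 4*sqrt(-5 - 1) = -24 + 4*sqrt(-6) = -24 + 4*(I*sqrt(6)) = -24 + 4*I*sqrt(6) ≈ -24.0 + 9.798*I)
C(v) = -v**2/8
k(j, U) = 27 - 36*U
H(m) = -8/(m**2*(-24 + 4*I*sqrt(6))**2) (H(m) = 1/(-m**2*(-24 + 4*I*sqrt(6))**2/8) = -8/(m**2*(-24 + 4*I*sqrt(6))**2))
-1770*H(k(l(-1, 1), -1)) = -(-885)/((27 - 36*(-1))**2*(6 - I*sqrt(6))**2) = -(-885)/((27 + 36)**2*(6 - I*sqrt(6))**2) = -(-885)/(63**2*(6 - I*sqrt(6))**2) = -(-885)/(3969*(6 - I*sqrt(6))**2) = -(-295)/(1323*(6 - I*sqrt(6))**2) = 295/(1323*(6 - I*sqrt(6))**2)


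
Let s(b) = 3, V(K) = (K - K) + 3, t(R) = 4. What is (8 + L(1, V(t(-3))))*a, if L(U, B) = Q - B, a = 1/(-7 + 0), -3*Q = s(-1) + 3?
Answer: -3/7 ≈ -0.42857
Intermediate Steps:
V(K) = 3 (V(K) = 0 + 3 = 3)
Q = -2 (Q = -(3 + 3)/3 = -1/3*6 = -2)
a = -1/7 (a = 1/(-7) = -1/7 ≈ -0.14286)
L(U, B) = -2 - B
(8 + L(1, V(t(-3))))*a = (8 + (-2 - 1*3))*(-1/7) = (8 + (-2 - 3))*(-1/7) = (8 - 5)*(-1/7) = 3*(-1/7) = -3/7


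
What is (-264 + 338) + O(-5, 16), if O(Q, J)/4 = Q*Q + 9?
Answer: 210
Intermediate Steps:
O(Q, J) = 36 + 4*Q**2 (O(Q, J) = 4*(Q*Q + 9) = 4*(Q**2 + 9) = 4*(9 + Q**2) = 36 + 4*Q**2)
(-264 + 338) + O(-5, 16) = (-264 + 338) + (36 + 4*(-5)**2) = 74 + (36 + 4*25) = 74 + (36 + 100) = 74 + 136 = 210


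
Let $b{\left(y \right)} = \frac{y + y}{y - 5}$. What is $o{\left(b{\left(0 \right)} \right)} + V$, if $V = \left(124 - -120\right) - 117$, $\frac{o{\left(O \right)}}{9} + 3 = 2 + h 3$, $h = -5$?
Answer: $-17$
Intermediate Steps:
$b{\left(y \right)} = \frac{2 y}{-5 + y}$
$o{\left(O \right)} = -144$ ($o{\left(O \right)} = -27 + 9 \left(2 - 15\right) = -27 + 9 \left(-13\right) = -27 - 117 = -144$)
$V = 127$ ($V = \left(124 + 120\right) - 117 = 244 - 117 = 127$)
$o{\left(b{\left(0 \right)} \right)} + V = -144 + 127 = -17$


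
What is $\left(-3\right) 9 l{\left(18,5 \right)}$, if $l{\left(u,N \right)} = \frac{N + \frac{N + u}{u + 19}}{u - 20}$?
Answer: $\frac{2808}{37} \approx 75.892$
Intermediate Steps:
$l{\left(u,N \right)} = \frac{N + \frac{N + u}{19 + u}}{-20 + u}$
$\left(-3\right) 9 l{\left(18,5 \right)} = \left(-3\right) 9 \frac{18 + 20 \cdot 5 + 5 \cdot 18}{-380 + 18^{2} - 18} = - 27 \frac{18 + 100 + 90}{-380 + 324 - 18} = - 27 \frac{1}{-74} \cdot 208 = - 27 \left(\left(- \frac{1}{74}\right) 208\right) = \left(-27\right) \left(- \frac{104}{37}\right) = \frac{2808}{37}$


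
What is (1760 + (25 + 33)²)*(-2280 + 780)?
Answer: -7686000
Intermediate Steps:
(1760 + (25 + 33)²)*(-2280 + 780) = (1760 + 58²)*(-1500) = (1760 + 3364)*(-1500) = 5124*(-1500) = -7686000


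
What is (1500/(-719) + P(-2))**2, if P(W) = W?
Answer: 8631844/516961 ≈ 16.697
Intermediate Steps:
(1500/(-719) + P(-2))**2 = (1500/(-719) - 2)**2 = (1500*(-1/719) - 2)**2 = (-1500/719 - 2)**2 = (-2938/719)**2 = 8631844/516961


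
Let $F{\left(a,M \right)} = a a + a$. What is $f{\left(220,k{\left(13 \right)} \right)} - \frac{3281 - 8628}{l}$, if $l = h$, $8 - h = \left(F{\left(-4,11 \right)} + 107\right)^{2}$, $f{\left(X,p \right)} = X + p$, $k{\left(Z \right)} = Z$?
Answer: $\frac{3292302}{14153} \approx 232.62$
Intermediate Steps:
$F{\left(a,M \right)} = a + a^{2}$ ($F{\left(a,M \right)} = a^{2} + a = a + a^{2}$)
$h = -14153$ ($h = 8 - \left(- 4 \left(1 - 4\right) + 107\right)^{2} = 8 - \left(\left(-4\right) \left(-3\right) + 107\right)^{2} = 8 - \left(12 + 107\right)^{2} = 8 - 119^{2} = 8 - 14161 = -14153$)
$l = -14153$
$f{\left(220,k{\left(13 \right)} \right)} - \frac{3281 - 8628}{l} = \left(220 + 13\right) - \frac{3281 - 8628}{-14153} = 233 - \left(-5347\right) \left(- \frac{1}{14153}\right) = 233 - \frac{5347}{14153} = \frac{3292302}{14153}$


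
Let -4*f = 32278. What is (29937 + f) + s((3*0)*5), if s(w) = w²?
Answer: 43735/2 ≈ 21868.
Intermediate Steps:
f = -16139/2 (f = -¼*32278 = -16139/2 ≈ -8069.5)
(29937 + f) + s((3*0)*5) = (29937 - 16139/2) + ((3*0)*5)² = 43735/2 + (0*5)² = 43735/2 + 0² = 43735/2 + 0 = 43735/2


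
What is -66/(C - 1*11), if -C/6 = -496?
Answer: -66/2965 ≈ -0.022260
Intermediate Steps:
C = 2976 (C = -6*(-496) = 2976)
-66/(C - 1*11) = -66/(2976 - 1*11) = -66/(2976 - 11) = -66/2965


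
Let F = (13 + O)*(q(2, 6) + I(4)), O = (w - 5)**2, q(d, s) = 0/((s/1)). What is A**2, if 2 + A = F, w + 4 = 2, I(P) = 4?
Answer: 60516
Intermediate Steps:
w = -2 (w = -4 + 2 = -2)
q(d, s) = 0 (q(d, s) = 0/((s*1)) = 0/s = 0)
O = 49 (O = (-2 - 5)**2 = (-7)**2 = 49)
F = 248 (F = (13 + 49)*(0 + 4) = 62*4 = 248)
A = 246 (A = -2 + 248 = 246)
A**2 = 246**2 = 60516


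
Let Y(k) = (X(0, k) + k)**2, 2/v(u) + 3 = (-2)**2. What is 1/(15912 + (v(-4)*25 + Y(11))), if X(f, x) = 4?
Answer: 1/16187 ≈ 6.1778e-5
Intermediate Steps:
v(u) = 2 (v(u) = 2/(-3 + (-2)**2) = 2/(-3 + 4) = 2/1 = 2*1 = 2)
Y(k) = (4 + k)**2
1/(15912 + (v(-4)*25 + Y(11))) = 1/(15912 + (2*25 + (4 + 11)**2)) = 1/(15912 + (50 + 15**2)) = 1/(15912 + (50 + 225)) = 1/(15912 + 275) = 1/16187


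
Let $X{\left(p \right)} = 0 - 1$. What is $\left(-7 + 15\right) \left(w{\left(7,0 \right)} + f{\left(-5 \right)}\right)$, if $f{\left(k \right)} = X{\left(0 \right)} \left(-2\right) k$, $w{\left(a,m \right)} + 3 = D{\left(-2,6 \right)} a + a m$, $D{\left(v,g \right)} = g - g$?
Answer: $-104$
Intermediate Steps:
$X{\left(p \right)} = -1$ ($X{\left(p \right)} = 0 - 1 = -1$)
$D{\left(v,g \right)} = 0$
$w{\left(a,m \right)} = -3 + a m$ ($w{\left(a,m \right)} = -3 + \left(0 a + a m\right) = -3 + \left(0 + a m\right) = -3 + a m$)
$f{\left(k \right)} = 2 k$ ($f{\left(k \right)} = \left(-1\right) \left(-2\right) k = 2 k$)
$\left(-7 + 15\right) \left(w{\left(7,0 \right)} + f{\left(-5 \right)}\right) = \left(-7 + 15\right) \left(\left(-3 + 7 \cdot 0\right) + 2 \left(-5\right)\right) = 8 \left(\left(-3 + 0\right) - 10\right) = 8 \left(-3 - 10\right) = 8 \left(-13\right) = -104$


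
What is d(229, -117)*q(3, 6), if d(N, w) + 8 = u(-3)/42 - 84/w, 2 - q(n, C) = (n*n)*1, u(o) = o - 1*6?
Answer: 4093/78 ≈ 52.474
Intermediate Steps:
u(o) = -6 + o (u(o) = o - 6 = -6 + o)
q(n, C) = 2 - n² (q(n, C) = 2 - n*n = 2 - n²)
d(N, w) = -115/14 - 84/w (d(N, w) = -8 + ((-6 - 3)/42 - 84/w) = -8 + (-9*1/42 - 84/w) = -8 + (-3/14 - 84/w) = -115/14 - 84/w)
d(229, -117)*q(3, 6) = (-115/14 - 84/(-117))*(2 - 1*3²) = (-115/14 - 84*(-1/117))*(2 - 1*9) = (-115/14 + 28/39)*(2 - 9) = -4093/546*(-7) = 4093/78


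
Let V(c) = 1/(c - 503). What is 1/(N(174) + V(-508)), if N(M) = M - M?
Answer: -1011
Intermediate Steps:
V(c) = 1/(-503 + c)
N(M) = 0
1/(N(174) + V(-508)) = 1/(0 + 1/(-503 - 508)) = 1/(0 + 1/(-1011)) = 1/(0 - 1/1011) = 1/(-1/1011) = -1011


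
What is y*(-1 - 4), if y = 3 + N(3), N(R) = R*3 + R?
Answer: -75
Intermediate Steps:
N(R) = 4*R (N(R) = 3*R + R = 4*R)
y = 15 (y = 3 + 4*3 = 3 + 12 = 15)
y*(-1 - 4) = 15*(-1 - 4) = 15*(-5) = -75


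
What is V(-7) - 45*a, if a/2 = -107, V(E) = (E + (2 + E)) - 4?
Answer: 9614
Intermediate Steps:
V(E) = -2 + 2*E (V(E) = (2 + 2*E) - 4 = -2 + 2*E)
a = -214 (a = 2*(-107) = -214)
V(-7) - 45*a = (-2 + 2*(-7)) - 45*(-214) = (-2 - 14) + 9630 = -16 + 9630 = 9614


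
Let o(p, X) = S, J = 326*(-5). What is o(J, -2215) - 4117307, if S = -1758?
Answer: -4119065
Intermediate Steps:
J = -1630
o(p, X) = -1758
o(J, -2215) - 4117307 = -1758 - 4117307 = -4119065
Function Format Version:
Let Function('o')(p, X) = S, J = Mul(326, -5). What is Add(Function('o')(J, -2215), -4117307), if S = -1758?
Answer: -4119065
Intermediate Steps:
J = -1630
Function('o')(p, X) = -1758
Add(Function('o')(J, -2215), -4117307) = Add(-1758, -4117307) = -4119065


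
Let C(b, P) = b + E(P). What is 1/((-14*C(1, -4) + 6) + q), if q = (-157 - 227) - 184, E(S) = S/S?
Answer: -1/590 ≈ -0.0016949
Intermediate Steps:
E(S) = 1
C(b, P) = 1 + b (C(b, P) = b + 1 = 1 + b)
q = -568 (q = -384 - 184 = -568)
1/((-14*C(1, -4) + 6) + q) = 1/((-14*(1 + 1) + 6) - 568) = 1/((-14*2 + 6) - 568) = 1/((-28 + 6) - 568) = 1/(-22 - 568) = 1/(-590) = -1/590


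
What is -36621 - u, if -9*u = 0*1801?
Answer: -36621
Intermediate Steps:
u = 0 (u = -0*1801 = -1/9*0 = 0)
-36621 - u = -36621 - 1*0 = -36621 + 0 = -36621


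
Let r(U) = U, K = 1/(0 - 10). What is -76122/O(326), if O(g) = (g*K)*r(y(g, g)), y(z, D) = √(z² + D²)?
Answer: 190305*√2/53138 ≈ 5.0648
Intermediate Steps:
y(z, D) = √(D² + z²)
K = -⅒ (K = 1/(-10) = -⅒ ≈ -0.10000)
O(g) = -g*√2*√(g²)/10 (O(g) = (g*(-⅒))*√(g² + g²) = (-g/10)*√(2*g²) = (-g/10)*(√2*√(g²)) = -g*√2*√(g²)/10)
-76122/O(326) = -76122*(-5*√2/106276) = -(-190305)*√2/53138 = 190305*√2/53138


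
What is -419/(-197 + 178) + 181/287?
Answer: 123692/5453 ≈ 22.683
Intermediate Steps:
-419/(-197 + 178) + 181/287 = -419/(-19) + 181*(1/287) = -419*(-1/19) + 181/287 = 419/19 + 181/287 = 123692/5453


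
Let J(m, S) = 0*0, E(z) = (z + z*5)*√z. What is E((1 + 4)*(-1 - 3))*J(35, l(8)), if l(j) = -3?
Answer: 0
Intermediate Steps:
E(z) = 6*z^(3/2) (E(z) = (z + 5*z)*√z = (6*z)*√z = 6*z^(3/2))
J(m, S) = 0
E((1 + 4)*(-1 - 3))*J(35, l(8)) = (6*((1 + 4)*(-1 - 3))^(3/2))*0 = (6*(5*(-4))^(3/2))*0 = (6*(-20)^(3/2))*0 = (6*(-40*I*√5))*0 = -240*I*√5*0 = 0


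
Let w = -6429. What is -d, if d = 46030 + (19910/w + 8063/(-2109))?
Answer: -208005313871/4519587 ≈ -46023.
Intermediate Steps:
d = 208005313871/4519587 (d = 46030 + (19910/(-6429) + 8063/(-2109)) = 46030 + (19910*(-1/6429) + 8063*(-1/2109)) = 46030 + (-19910/6429 - 8063/2109) = 46030 - 31275739/4519587 = 208005313871/4519587 ≈ 46023.)
-d = -1*208005313871/4519587 = -208005313871/4519587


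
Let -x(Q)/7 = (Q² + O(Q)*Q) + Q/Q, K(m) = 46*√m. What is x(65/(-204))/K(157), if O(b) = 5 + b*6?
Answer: -34237*√157/300550752 ≈ -0.0014273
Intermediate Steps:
O(b) = 5 + 6*b
x(Q) = -7 - 7*Q² - 7*Q*(5 + 6*Q) (x(Q) = -7*((Q² + (5 + 6*Q)*Q) + Q/Q) = -7*((Q² + Q*(5 + 6*Q)) + 1) = -7*(1 + Q² + Q*(5 + 6*Q)) = -7 - 7*Q² - 7*Q*(5 + 6*Q))
x(65/(-204))/K(157) = (-7 - 49*(65/(-204))² - 2275/(-204))/((46*√157)) = (-7 - 49*(65*(-1/204))² - 2275*(-1)/204)*(√157/7222) = (-7 - 49*(-65/204)² - 35*(-65/204))*(√157/7222) = (-7 - 49*4225/41616 + 2275/204)*(√157/7222) = (-7 - 207025/41616 + 2275/204)*(√157/7222) = -34237*√157/300550752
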